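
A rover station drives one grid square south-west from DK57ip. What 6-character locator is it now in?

Longitude subsquare i = 8; −1 → 7 = h.
Latitude subsquare p = 15; −1 → 14 = o.

DK57ho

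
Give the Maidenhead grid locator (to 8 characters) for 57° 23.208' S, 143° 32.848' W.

Shift to the Maidenhead origin (180°W, 90°S): lon 36.45253, lat 32.61320.
Field (20°×10°, letters A–R): lon ⌊36.45253/20⌋ = 1 → B; lat ⌊32.61320/10⌋ = 3 → D.
Square (2°×1°, digits 0–9): lon ⌊16.45253/2⌋ = 8; lat ⌊2.61320/1⌋ = 2.
Subsquare (5′×2.5′, letters a–x): lon ⌊0.45253/0.0833333⌋ = 5 → f; lat ⌊0.61320/0.0416667⌋ = 14 → o.
Extended square (30″×15″, digits 0–9): lon ⌊0.03587/0.00833333⌋ = 4; lat ⌊0.02987/0.00416667⌋ = 7.

BD82fo47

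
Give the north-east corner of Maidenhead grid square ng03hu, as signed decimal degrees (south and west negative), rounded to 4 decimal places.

-26.1250, 80.6667

Field N=13, G=6: +13·20° lon, +6·10° lat → SW at lon 80°, lat -30°.
Square 0, 3: +0·2° lon, +3·1° lat → SW at lon 80°, lat -27°.
Subsquare h=7, u=20: +7·0.0833333° lon, +20·0.0416667° lat → SW at lon 80.5833°, lat -26.1667°.
Cell spans 0.0833333° lon × 0.0416667° lat. NE corner is SW corner plus one full cell.
latitude -26.1250, longitude 80.6667.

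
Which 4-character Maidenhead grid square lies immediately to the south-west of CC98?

Longitude square 9; −1 → 8.
Latitude square 8; −1 → 7.

CC87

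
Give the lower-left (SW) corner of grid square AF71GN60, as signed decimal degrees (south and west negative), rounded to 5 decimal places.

Field A=0, F=5: +0·20° lon, +5·10° lat → SW at lon -180°, lat -40°.
Square 7, 1: +7·2° lon, +1·1° lat → SW at lon -166°, lat -39°.
Subsquare g=6, n=13: +6·0.0833333° lon, +13·0.0416667° lat → SW at lon -165.5°, lat -38.4583°.
Extended square 6, 0: +6·0.00833333° lon, +0·0.00416667° lat → SW at lon -165.45°, lat -38.4583°.
latitude -38.45833, longitude -165.45000.

-38.45833, -165.45000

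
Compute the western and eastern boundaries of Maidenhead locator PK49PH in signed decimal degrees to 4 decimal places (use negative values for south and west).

Field P=15, K=10: +15·20° lon, +10·10° lat → SW at lon 120°, lat 10°.
Square 4, 9: +4·2° lon, +9·1° lat → SW at lon 128°, lat 19°.
Subsquare p=15, h=7: +15·0.0833333° lon, +7·0.0416667° lat → SW at lon 129.25°, lat 19.2917°.
Cell spans 0.0833333° lon × 0.0416667° lat.
west 129.2500, east 129.3333.

129.2500, 129.3333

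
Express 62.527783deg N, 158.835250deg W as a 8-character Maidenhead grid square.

Offset from 180°W / 90°S: lon 21.16475°, lat 152.52778°.
Field (20°×10°, letters A–R): lon ⌊21.16475/20⌋ = 1 → B; lat ⌊152.52778/10⌋ = 15 → P.
Square (2°×1°, digits 0–9): lon ⌊1.16475/2⌋ = 0; lat ⌊2.52778/1⌋ = 2.
Subsquare (5′×2.5′, letters a–x): lon ⌊1.16475/0.0833333⌋ = 13 → n; lat ⌊0.52778/0.0416667⌋ = 12 → m.
Extended square (30″×15″, digits 0–9): lon ⌊0.08142/0.00833333⌋ = 9; lat ⌊0.02778/0.00416667⌋ = 6.

BP02nm96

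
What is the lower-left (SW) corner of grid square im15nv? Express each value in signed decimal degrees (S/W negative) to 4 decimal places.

35.8750, -16.9167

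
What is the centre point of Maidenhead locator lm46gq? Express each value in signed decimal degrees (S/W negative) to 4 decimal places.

Field L=11, M=12: +11·20° lon, +12·10° lat → SW at lon 40°, lat 30°.
Square 4, 6: +4·2° lon, +6·1° lat → SW at lon 48°, lat 36°.
Subsquare g=6, q=16: +6·0.0833333° lon, +16·0.0416667° lat → SW at lon 48.5°, lat 36.6667°.
Cell spans 0.0833333° lon × 0.0416667° lat. Centre is SW corner plus half of each.
latitude 36.6875, longitude 48.5417.

36.6875, 48.5417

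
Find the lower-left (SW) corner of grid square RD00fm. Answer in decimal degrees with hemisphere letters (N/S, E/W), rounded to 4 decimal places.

59.5000° S, 160.4167° E

Field R=17, D=3: +17·20° lon, +3·10° lat → SW at lon 160°, lat -60°.
Square 0, 0: +0·2° lon, +0·1° lat → SW at lon 160°, lat -60°.
Subsquare f=5, m=12: +5·0.0833333° lon, +12·0.0416667° lat → SW at lon 160.417°, lat -59.5°.
latitude 59.5000° S, longitude 160.4167° E.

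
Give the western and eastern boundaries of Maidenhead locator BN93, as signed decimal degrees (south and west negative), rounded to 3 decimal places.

-142.000, -140.000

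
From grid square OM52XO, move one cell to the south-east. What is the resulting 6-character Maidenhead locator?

OM62an

Longitude subsquare x = 23; +1 → 24, wraps to 0 = a, carry into square.
Longitude square 5; +1 → 6.
Latitude subsquare o = 14; −1 → 13 = n.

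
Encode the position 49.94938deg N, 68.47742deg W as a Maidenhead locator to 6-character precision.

FN59sw

Shift to the Maidenhead origin (180°W, 90°S): lon 111.5226, lat 139.9494.
Field: lon ⌊111.5226/20⌋ = 5 → F; lat ⌊139.9494/10⌋ = 13 → N.
Square: lon ⌊11.5226/2⌋ = 5; lat ⌊9.9494/1⌋ = 9.
Subsquare: lon ⌊1.5226/0.0833333⌋ = 18 → s; lat ⌊0.9494/0.0416667⌋ = 22 → w.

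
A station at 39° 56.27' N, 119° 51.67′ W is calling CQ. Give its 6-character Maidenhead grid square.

Offset from 180°W / 90°S: lon 60.1388°, lat 129.9378°.
Field (20°×10°, letters A–R): 60.1388/20 → 3 → D, 129.9378/10 → 12 → M; chars DM.
Square (2°×1°, digits 0–9): 0.1388/2 → 0, 9.9378/1 → 9; chars 09.
Subsquare (5′×2.5′, letters a–x): 0.1388/0.0833333 → 1 → b, 0.9378/0.0416667 → 22 → w; chars bw.

DM09bw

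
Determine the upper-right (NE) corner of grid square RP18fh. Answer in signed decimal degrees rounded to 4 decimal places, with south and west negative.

68.3333, 162.5000

Field R=17, P=15: +17·20° lon, +15·10° lat → SW at lon 160°, lat 60°.
Square 1, 8: +1·2° lon, +8·1° lat → SW at lon 162°, lat 68°.
Subsquare f=5, h=7: +5·0.0833333° lon, +7·0.0416667° lat → SW at lon 162.417°, lat 68.2917°.
Cell spans 0.0833333° lon × 0.0416667° lat. NE corner is SW corner plus one full cell.
latitude 68.3333, longitude 162.5000.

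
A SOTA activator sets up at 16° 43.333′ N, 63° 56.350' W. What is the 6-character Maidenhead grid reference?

Shift to the Maidenhead origin (180°W, 90°S): lon 116.0608, lat 106.7222.
Field (20°×10°, letters A–R): 116.0608/20 → 5 → F, 106.7222/10 → 10 → K; chars FK.
Square (2°×1°, digits 0–9): 16.0608/2 → 8, 6.7222/1 → 6; chars 86.
Subsquare (5′×2.5′, letters a–x): 0.0608/0.0833333 → 0 → a, 0.7222/0.0416667 → 17 → r; chars ar.

FK86ar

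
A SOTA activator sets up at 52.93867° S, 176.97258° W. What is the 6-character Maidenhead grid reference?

AD17mb

Offset from 180°W / 90°S: lon 3.0274°, lat 37.0613°.
Field: lon ⌊3.0274/20⌋ = 0 → A; lat ⌊37.0613/10⌋ = 3 → D.
Square: lon ⌊3.0274/2⌋ = 1; lat ⌊7.0613/1⌋ = 7.
Subsquare: lon ⌊1.0274/0.0833333⌋ = 12 → m; lat ⌊0.0613/0.0416667⌋ = 1 → b.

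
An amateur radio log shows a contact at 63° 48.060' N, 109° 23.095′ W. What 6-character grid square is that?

DP53ht

Add 180° to longitude and 90° to latitude: 70.6151, 153.8010.
Field (20°×10°, letters A–R): lon ⌊70.6151/20⌋ = 3 → D; lat ⌊153.8010/10⌋ = 15 → P.
Square (2°×1°, digits 0–9): lon ⌊10.6151/2⌋ = 5; lat ⌊3.8010/1⌋ = 3.
Subsquare (5′×2.5′, letters a–x): lon ⌊0.6151/0.0833333⌋ = 7 → h; lat ⌊0.8010/0.0416667⌋ = 19 → t.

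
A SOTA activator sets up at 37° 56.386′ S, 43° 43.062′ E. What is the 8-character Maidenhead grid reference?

Shift to the Maidenhead origin (180°W, 90°S): lon 223.71770, lat 52.06023.
Field: 223.71770/20 → 11 → L, 52.06023/10 → 5 → F; chars LF.
Square: 3.71770/2 → 1, 2.06023/1 → 2; chars 12.
Subsquare: 1.71770/0.0833333 → 20 → u, 0.06023/0.0416667 → 1 → b; chars ub.
Extended square: 0.05103/0.00833333 → 6, 0.01857/0.00416667 → 4; chars 64.

LF12ub64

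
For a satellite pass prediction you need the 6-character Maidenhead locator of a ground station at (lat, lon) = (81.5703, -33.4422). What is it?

HR31gn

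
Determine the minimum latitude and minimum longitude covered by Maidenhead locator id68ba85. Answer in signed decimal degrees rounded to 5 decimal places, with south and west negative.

Field I=8, D=3: +8·20° lon, +3·10° lat → SW at lon -20°, lat -60°.
Square 6, 8: +6·2° lon, +8·1° lat → SW at lon -8°, lat -52°.
Subsquare b=1, a=0: +1·0.0833333° lon, +0·0.0416667° lat → SW at lon -7.91667°, lat -52°.
Extended square 8, 5: +8·0.00833333° lon, +5·0.00416667° lat → SW at lon -7.85°, lat -51.9792°.
latitude -51.97917, longitude -7.85000.

-51.97917, -7.85000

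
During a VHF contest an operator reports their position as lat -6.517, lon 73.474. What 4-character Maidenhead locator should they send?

Shift to the Maidenhead origin (180°W, 90°S): lon 253.47, lat 83.48.
Field (20°×10°, letters A–R): 253.47/20 → 12 → M, 83.48/10 → 8 → I; chars MI.
Square (2°×1°, digits 0–9): 13.47/2 → 6, 3.48/1 → 3; chars 63.

MI63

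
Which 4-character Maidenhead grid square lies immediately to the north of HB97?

HB98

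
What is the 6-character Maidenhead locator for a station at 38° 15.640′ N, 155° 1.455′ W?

Offset from 180°W / 90°S: lon 24.9758°, lat 128.2607°.
Field: lon ⌊24.9758/20⌋ = 1 → B; lat ⌊128.2607/10⌋ = 12 → M.
Square: lon ⌊4.9758/2⌋ = 2; lat ⌊8.2607/1⌋ = 8.
Subsquare: lon ⌊0.9758/0.0833333⌋ = 11 → l; lat ⌊0.2607/0.0416667⌋ = 6 → g.

BM28lg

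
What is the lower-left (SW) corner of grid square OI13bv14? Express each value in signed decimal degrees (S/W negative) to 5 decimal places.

-6.10833, 102.09167

Field O=14, I=8: +14·20° lon, +8·10° lat → SW at lon 100°, lat -10°.
Square 1, 3: +1·2° lon, +3·1° lat → SW at lon 102°, lat -7°.
Subsquare b=1, v=21: +1·0.0833333° lon, +21·0.0416667° lat → SW at lon 102.083°, lat -6.125°.
Extended square 1, 4: +1·0.00833333° lon, +4·0.00416667° lat → SW at lon 102.092°, lat -6.10833°.
latitude -6.10833, longitude 102.09167.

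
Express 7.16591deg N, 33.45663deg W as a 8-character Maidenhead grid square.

Add 180° to longitude and 90° to latitude: 146.54337, 97.16591.
Field: 146.54337/20 → 7 → H, 97.16591/10 → 9 → J; chars HJ.
Square: 6.54337/2 → 3, 7.16591/1 → 7; chars 37.
Subsquare: 0.54337/0.0833333 → 6 → g, 0.16591/0.0416667 → 3 → d; chars gd.
Extended square: 0.04337/0.00833333 → 5, 0.04091/0.00416667 → 9; chars 59.

HJ37gd59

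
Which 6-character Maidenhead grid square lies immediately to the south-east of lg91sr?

Longitude subsquare s = 18; +1 → 19 = t.
Latitude subsquare r = 17; −1 → 16 = q.

LG91tq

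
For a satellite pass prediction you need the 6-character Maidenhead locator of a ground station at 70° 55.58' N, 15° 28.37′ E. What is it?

JQ70rw

Offset from 180°W / 90°S: lon 195.4728°, lat 160.9263°.
Field (20°×10°, letters A–R): lon ⌊195.4728/20⌋ = 9 → J; lat ⌊160.9263/10⌋ = 16 → Q.
Square (2°×1°, digits 0–9): lon ⌊15.4728/2⌋ = 7; lat ⌊0.9263/1⌋ = 0.
Subsquare (5′×2.5′, letters a–x): lon ⌊1.4728/0.0833333⌋ = 17 → r; lat ⌊0.9263/0.0416667⌋ = 22 → w.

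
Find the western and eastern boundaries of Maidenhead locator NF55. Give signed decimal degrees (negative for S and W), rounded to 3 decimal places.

Field N=13, F=5: +13·20° lon, +5·10° lat → SW at lon 80°, lat -40°.
Square 5, 5: +5·2° lon, +5·1° lat → SW at lon 90°, lat -35°.
Cell spans 2° lon × 1° lat.
west 90.000, east 92.000.

90.000, 92.000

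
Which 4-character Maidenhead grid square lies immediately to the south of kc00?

Latitude square 0; −1 → -1, wraps to 9, carry into field.
Latitude field C = 2; −1 → 1 = B.
The longitude characters are unchanged.

KB09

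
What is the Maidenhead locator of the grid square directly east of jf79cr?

JF79dr

Longitude subsquare c = 2; +1 → 3 = d.
The latitude characters are unchanged.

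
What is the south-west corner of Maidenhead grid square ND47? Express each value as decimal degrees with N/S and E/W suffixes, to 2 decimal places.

Field N=13, D=3: +13·20° lon, +3·10° lat → SW at lon 80°, lat -60°.
Square 4, 7: +4·2° lon, +7·1° lat → SW at lon 88°, lat -53°.
latitude 53.00° S, longitude 88.00° E.

53.00° S, 88.00° E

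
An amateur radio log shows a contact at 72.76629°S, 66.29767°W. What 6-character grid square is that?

FB67uf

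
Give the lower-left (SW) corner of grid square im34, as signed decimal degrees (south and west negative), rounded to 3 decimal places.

34.000, -14.000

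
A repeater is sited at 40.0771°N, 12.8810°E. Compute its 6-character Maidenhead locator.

Offset from 180°W / 90°S: lon 192.8810°, lat 130.0771°.
Field (20°×10°, letters A–R): 192.8810/20 → 9 → J, 130.0771/10 → 13 → N; chars JN.
Square (2°×1°, digits 0–9): 12.8810/2 → 6, 0.0771/1 → 0; chars 60.
Subsquare (5′×2.5′, letters a–x): 0.8810/0.0833333 → 10 → k, 0.0771/0.0416667 → 1 → b; chars kb.

JN60kb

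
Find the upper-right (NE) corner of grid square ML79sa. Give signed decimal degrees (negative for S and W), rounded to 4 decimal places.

Field M=12, L=11: +12·20° lon, +11·10° lat → SW at lon 60°, lat 20°.
Square 7, 9: +7·2° lon, +9·1° lat → SW at lon 74°, lat 29°.
Subsquare s=18, a=0: +18·0.0833333° lon, +0·0.0416667° lat → SW at lon 75.5°, lat 29°.
Cell spans 0.0833333° lon × 0.0416667° lat. NE corner is SW corner plus one full cell.
latitude 29.0417, longitude 75.5833.

29.0417, 75.5833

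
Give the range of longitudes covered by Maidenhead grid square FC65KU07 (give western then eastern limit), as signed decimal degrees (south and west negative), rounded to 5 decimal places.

Field F=5, C=2: +5·20° lon, +2·10° lat → SW at lon -80°, lat -70°.
Square 6, 5: +6·2° lon, +5·1° lat → SW at lon -68°, lat -65°.
Subsquare k=10, u=20: +10·0.0833333° lon, +20·0.0416667° lat → SW at lon -67.1667°, lat -64.1667°.
Extended square 0, 7: +0·0.00833333° lon, +7·0.00416667° lat → SW at lon -67.1667°, lat -64.1375°.
Cell spans 0.00833333° lon × 0.00416667° lat.
west -67.16667, east -67.15833.

-67.16667, -67.15833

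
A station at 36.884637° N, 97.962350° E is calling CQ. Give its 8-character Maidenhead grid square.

Offset from 180°W / 90°S: lon 277.96235°, lat 126.88464°.
Field: 277.96235/20 → 13 → N, 126.88464/10 → 12 → M; chars NM.
Square: 17.96235/2 → 8, 6.88464/1 → 6; chars 86.
Subsquare: 1.96235/0.0833333 → 23 → x, 0.88464/0.0416667 → 21 → v; chars xv.
Extended square: 0.04568/0.00833333 → 5, 0.00964/0.00416667 → 2; chars 52.

NM86xv52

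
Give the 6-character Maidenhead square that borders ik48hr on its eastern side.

IK48ir

Longitude subsquare h = 7; +1 → 8 = i.
The latitude characters are unchanged.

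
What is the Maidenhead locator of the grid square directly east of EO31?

Longitude square 3; +1 → 4.
The latitude characters are unchanged.

EO41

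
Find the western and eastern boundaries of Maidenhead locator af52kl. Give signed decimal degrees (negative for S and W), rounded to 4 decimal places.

Field A=0, F=5: +0·20° lon, +5·10° lat → SW at lon -180°, lat -40°.
Square 5, 2: +5·2° lon, +2·1° lat → SW at lon -170°, lat -38°.
Subsquare k=10, l=11: +10·0.0833333° lon, +11·0.0416667° lat → SW at lon -169.167°, lat -37.5417°.
Cell spans 0.0833333° lon × 0.0416667° lat.
west -169.1667, east -169.0833.

-169.1667, -169.0833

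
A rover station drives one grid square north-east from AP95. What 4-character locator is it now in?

Longitude square 9; +1 → 10, wraps to 0, carry into field.
Longitude field A = 0; +1 → 1 = B.
Latitude square 5; +1 → 6.

BP06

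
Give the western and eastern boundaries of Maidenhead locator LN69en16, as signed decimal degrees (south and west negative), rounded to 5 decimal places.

52.34167, 52.35000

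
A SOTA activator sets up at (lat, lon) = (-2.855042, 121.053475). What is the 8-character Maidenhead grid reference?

PI07md64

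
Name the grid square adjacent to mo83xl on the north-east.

Longitude subsquare x = 23; +1 → 24, wraps to 0 = a, carry into square.
Longitude square 8; +1 → 9.
Latitude subsquare l = 11; +1 → 12 = m.

MO93am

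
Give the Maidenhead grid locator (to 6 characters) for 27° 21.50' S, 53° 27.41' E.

LG62rp

Add 180° to longitude and 90° to latitude: 233.4568, 62.6417.
Field (20°×10°, letters A–R): 233.4568/20 → 11 → L, 62.6417/10 → 6 → G; chars LG.
Square (2°×1°, digits 0–9): 13.4568/2 → 6, 2.6417/1 → 2; chars 62.
Subsquare (5′×2.5′, letters a–x): 1.4568/0.0833333 → 17 → r, 0.6417/0.0416667 → 15 → p; chars rp.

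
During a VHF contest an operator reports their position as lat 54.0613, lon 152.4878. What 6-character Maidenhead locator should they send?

Offset from 180°W / 90°S: lon 332.4878°, lat 144.0613°.
Field: lon ⌊332.4878/20⌋ = 16 → Q; lat ⌊144.0613/10⌋ = 14 → O.
Square: lon ⌊12.4878/2⌋ = 6; lat ⌊4.0613/1⌋ = 4.
Subsquare: lon ⌊0.4878/0.0833333⌋ = 5 → f; lat ⌊0.0613/0.0416667⌋ = 1 → b.

QO64fb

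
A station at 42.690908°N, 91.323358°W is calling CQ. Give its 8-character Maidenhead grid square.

EN42iq15

Add 180° to longitude and 90° to latitude: 88.67664, 132.69091.
Field: 88.67664/20 → 4 → E, 132.69091/10 → 13 → N; chars EN.
Square: 8.67664/2 → 4, 2.69091/1 → 2; chars 42.
Subsquare: 0.67664/0.0833333 → 8 → i, 0.69091/0.0416667 → 16 → q; chars iq.
Extended square: 0.00998/0.00833333 → 1, 0.02424/0.00416667 → 5; chars 15.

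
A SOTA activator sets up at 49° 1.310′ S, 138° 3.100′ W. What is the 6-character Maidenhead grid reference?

Offset from 180°W / 90°S: lon 41.9483°, lat 40.9782°.
Field: 41.9483/20 → 2 → C, 40.9782/10 → 4 → E; chars CE.
Square: 1.9483/2 → 0, 0.9782/1 → 0; chars 00.
Subsquare: 1.9483/0.0833333 → 23 → x, 0.9782/0.0416667 → 23 → x; chars xx.

CE00xx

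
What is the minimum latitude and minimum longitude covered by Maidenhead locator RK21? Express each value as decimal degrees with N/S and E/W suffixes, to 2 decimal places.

11.00° N, 164.00° E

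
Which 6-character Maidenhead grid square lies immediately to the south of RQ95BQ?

Latitude subsquare q = 16; −1 → 15 = p.
The longitude characters are unchanged.

RQ95bp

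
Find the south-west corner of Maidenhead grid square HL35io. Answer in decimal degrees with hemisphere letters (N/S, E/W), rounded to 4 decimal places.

25.5833° N, 33.3333° W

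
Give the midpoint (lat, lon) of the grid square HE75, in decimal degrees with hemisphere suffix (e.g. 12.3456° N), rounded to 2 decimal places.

44.50° S, 25.00° W

Field H=7, E=4: +7·20° lon, +4·10° lat → SW at lon -40°, lat -50°.
Square 7, 5: +7·2° lon, +5·1° lat → SW at lon -26°, lat -45°.
Cell spans 2° lon × 1° lat. Centre is SW corner plus half of each.
latitude 44.50° S, longitude 25.00° W.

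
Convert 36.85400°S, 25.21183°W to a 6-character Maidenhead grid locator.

HF73jd

Offset from 180°W / 90°S: lon 154.7882°, lat 53.1460°.
Field: lon ⌊154.7882/20⌋ = 7 → H; lat ⌊53.1460/10⌋ = 5 → F.
Square: lon ⌊14.7882/2⌋ = 7; lat ⌊3.1460/1⌋ = 3.
Subsquare: lon ⌊0.7882/0.0833333⌋ = 9 → j; lat ⌊0.1460/0.0416667⌋ = 3 → d.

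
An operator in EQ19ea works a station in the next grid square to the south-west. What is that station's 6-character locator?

EQ18dx

Longitude subsquare e = 4; −1 → 3 = d.
Latitude subsquare a = 0; −1 → -1, wraps to 23 = x, carry into square.
Latitude square 9; −1 → 8.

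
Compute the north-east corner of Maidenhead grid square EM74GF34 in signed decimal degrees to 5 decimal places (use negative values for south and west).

Field E=4, M=12: +4·20° lon, +12·10° lat → SW at lon -100°, lat 30°.
Square 7, 4: +7·2° lon, +4·1° lat → SW at lon -86°, lat 34°.
Subsquare g=6, f=5: +6·0.0833333° lon, +5·0.0416667° lat → SW at lon -85.5°, lat 34.2083°.
Extended square 3, 4: +3·0.00833333° lon, +4·0.00416667° lat → SW at lon -85.475°, lat 34.225°.
Cell spans 0.00833333° lon × 0.00416667° lat. NE corner is SW corner plus one full cell.
latitude 34.22917, longitude -85.46667.

34.22917, -85.46667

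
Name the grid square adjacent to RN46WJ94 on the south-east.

Longitude extended square 9; +1 → 10, wraps to 0, carry into subsquare.
Longitude subsquare w = 22; +1 → 23 = x.
Latitude extended square 4; −1 → 3.

RN46xj03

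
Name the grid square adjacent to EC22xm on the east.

EC32am

Longitude subsquare x = 23; +1 → 24, wraps to 0 = a, carry into square.
Longitude square 2; +1 → 3.
The latitude characters are unchanged.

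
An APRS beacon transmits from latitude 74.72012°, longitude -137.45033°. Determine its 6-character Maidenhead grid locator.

CQ14gr

Shift to the Maidenhead origin (180°W, 90°S): lon 42.5497, lat 164.7201.
Field (20°×10°, letters A–R): 42.5497/20 → 2 → C, 164.7201/10 → 16 → Q; chars CQ.
Square (2°×1°, digits 0–9): 2.5497/2 → 1, 4.7201/1 → 4; chars 14.
Subsquare (5′×2.5′, letters a–x): 0.5497/0.0833333 → 6 → g, 0.7201/0.0416667 → 17 → r; chars gr.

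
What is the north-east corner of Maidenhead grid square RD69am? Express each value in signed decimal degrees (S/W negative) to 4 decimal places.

-50.4583, 172.0833

Field R=17, D=3: +17·20° lon, +3·10° lat → SW at lon 160°, lat -60°.
Square 6, 9: +6·2° lon, +9·1° lat → SW at lon 172°, lat -51°.
Subsquare a=0, m=12: +0·0.0833333° lon, +12·0.0416667° lat → SW at lon 172°, lat -50.5°.
Cell spans 0.0833333° lon × 0.0416667° lat. NE corner is SW corner plus one full cell.
latitude -50.4583, longitude 172.0833.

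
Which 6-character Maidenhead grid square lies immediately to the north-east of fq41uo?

FQ41vp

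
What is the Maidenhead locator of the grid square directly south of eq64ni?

EQ64nh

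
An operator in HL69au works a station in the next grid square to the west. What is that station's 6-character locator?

Longitude subsquare a = 0; −1 → -1, wraps to 23 = x, carry into square.
Longitude square 6; −1 → 5.
The latitude characters are unchanged.

HL59xu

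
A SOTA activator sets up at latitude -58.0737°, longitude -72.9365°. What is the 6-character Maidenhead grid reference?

FD31mw

Add 180° to longitude and 90° to latitude: 107.0635, 31.9263.
Field: 107.0635/20 → 5 → F, 31.9263/10 → 3 → D; chars FD.
Square: 7.0635/2 → 3, 1.9263/1 → 1; chars 31.
Subsquare: 1.0635/0.0833333 → 12 → m, 0.9263/0.0416667 → 22 → w; chars mw.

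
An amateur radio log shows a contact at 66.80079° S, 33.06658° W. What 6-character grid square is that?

Offset from 180°W / 90°S: lon 146.9334°, lat 23.1992°.
Field: lon ⌊146.9334/20⌋ = 7 → H; lat ⌊23.1992/10⌋ = 2 → C.
Square: lon ⌊6.9334/2⌋ = 3; lat ⌊3.1992/1⌋ = 3.
Subsquare: lon ⌊0.9334/0.0833333⌋ = 11 → l; lat ⌊0.1992/0.0416667⌋ = 4 → e.

HC33le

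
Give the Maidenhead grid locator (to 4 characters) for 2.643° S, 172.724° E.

RI67

Add 180° to longitude and 90° to latitude: 352.72, 87.36.
Field: lon ⌊352.72/20⌋ = 17 → R; lat ⌊87.36/10⌋ = 8 → I.
Square: lon ⌊12.72/2⌋ = 6; lat ⌊7.36/1⌋ = 7.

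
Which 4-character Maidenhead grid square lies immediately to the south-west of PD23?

PD12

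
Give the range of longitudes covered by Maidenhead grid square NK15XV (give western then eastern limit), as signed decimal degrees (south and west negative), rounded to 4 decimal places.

83.9167, 84.0000

Field N=13, K=10: +13·20° lon, +10·10° lat → SW at lon 80°, lat 10°.
Square 1, 5: +1·2° lon, +5·1° lat → SW at lon 82°, lat 15°.
Subsquare x=23, v=21: +23·0.0833333° lon, +21·0.0416667° lat → SW at lon 83.9167°, lat 15.875°.
Cell spans 0.0833333° lon × 0.0416667° lat.
west 83.9167, east 84.0000.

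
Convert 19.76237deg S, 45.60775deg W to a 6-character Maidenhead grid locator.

Shift to the Maidenhead origin (180°W, 90°S): lon 134.3922, lat 70.2376.
Field (20°×10°, letters A–R): 134.3922/20 → 6 → G, 70.2376/10 → 7 → H; chars GH.
Square (2°×1°, digits 0–9): 14.3922/2 → 7, 0.2376/1 → 0; chars 70.
Subsquare (5′×2.5′, letters a–x): 0.3922/0.0833333 → 4 → e, 0.2376/0.0416667 → 5 → f; chars ef.

GH70ef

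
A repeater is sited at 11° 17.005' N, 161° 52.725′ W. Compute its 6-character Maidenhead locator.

Add 180° to longitude and 90° to latitude: 18.1213, 101.2834.
Field: lon ⌊18.1213/20⌋ = 0 → A; lat ⌊101.2834/10⌋ = 10 → K.
Square: lon ⌊18.1213/2⌋ = 9; lat ⌊1.2834/1⌋ = 1.
Subsquare: lon ⌊0.1213/0.0833333⌋ = 1 → b; lat ⌊0.2834/0.0416667⌋ = 6 → g.

AK91bg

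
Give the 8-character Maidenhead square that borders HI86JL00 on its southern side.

HI86jk09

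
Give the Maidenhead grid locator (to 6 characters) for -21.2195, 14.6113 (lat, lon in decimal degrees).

JG78hs

Shift to the Maidenhead origin (180°W, 90°S): lon 194.6113, lat 68.7805.
Field: lon ⌊194.6113/20⌋ = 9 → J; lat ⌊68.7805/10⌋ = 6 → G.
Square: lon ⌊14.6113/2⌋ = 7; lat ⌊8.7805/1⌋ = 8.
Subsquare: lon ⌊0.6113/0.0833333⌋ = 7 → h; lat ⌊0.7805/0.0416667⌋ = 18 → s.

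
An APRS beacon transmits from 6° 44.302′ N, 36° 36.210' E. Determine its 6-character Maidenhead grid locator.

Offset from 180°W / 90°S: lon 216.6035°, lat 96.7384°.
Field (20°×10°, letters A–R): 216.6035/20 → 10 → K, 96.7384/10 → 9 → J; chars KJ.
Square (2°×1°, digits 0–9): 16.6035/2 → 8, 6.7384/1 → 6; chars 86.
Subsquare (5′×2.5′, letters a–x): 0.6035/0.0833333 → 7 → h, 0.7384/0.0416667 → 17 → r; chars hr.

KJ86hr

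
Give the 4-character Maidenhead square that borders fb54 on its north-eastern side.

Longitude square 5; +1 → 6.
Latitude square 4; +1 → 5.

FB65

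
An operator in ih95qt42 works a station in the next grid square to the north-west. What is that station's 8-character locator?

IH95qt33

Longitude extended square 4; −1 → 3.
Latitude extended square 2; +1 → 3.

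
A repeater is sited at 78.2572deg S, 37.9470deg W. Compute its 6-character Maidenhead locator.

HB11ar

Offset from 180°W / 90°S: lon 142.0530°, lat 11.7428°.
Field: 142.0530/20 → 7 → H, 11.7428/10 → 1 → B; chars HB.
Square: 2.0530/2 → 1, 1.7428/1 → 1; chars 11.
Subsquare: 0.0530/0.0833333 → 0 → a, 0.7428/0.0416667 → 17 → r; chars ar.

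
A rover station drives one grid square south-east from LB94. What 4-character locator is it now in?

MB03

Longitude square 9; +1 → 10, wraps to 0, carry into field.
Longitude field L = 11; +1 → 12 = M.
Latitude square 4; −1 → 3.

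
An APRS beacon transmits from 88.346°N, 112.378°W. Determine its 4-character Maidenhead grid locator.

DR38

Shift to the Maidenhead origin (180°W, 90°S): lon 67.62, lat 178.35.
Field: 67.62/20 → 3 → D, 178.35/10 → 17 → R; chars DR.
Square: 7.62/2 → 3, 8.35/1 → 8; chars 38.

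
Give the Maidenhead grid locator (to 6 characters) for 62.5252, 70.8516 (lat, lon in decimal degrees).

MP52km

Add 180° to longitude and 90° to latitude: 250.8516, 152.5252.
Field: lon ⌊250.8516/20⌋ = 12 → M; lat ⌊152.5252/10⌋ = 15 → P.
Square: lon ⌊10.8516/2⌋ = 5; lat ⌊2.5252/1⌋ = 2.
Subsquare: lon ⌊0.8516/0.0833333⌋ = 10 → k; lat ⌊0.5252/0.0416667⌋ = 12 → m.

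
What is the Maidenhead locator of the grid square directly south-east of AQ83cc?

AQ83db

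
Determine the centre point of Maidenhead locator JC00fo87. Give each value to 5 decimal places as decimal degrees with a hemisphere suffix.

69.38542° S, 0.48750° E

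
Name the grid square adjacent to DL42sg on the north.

DL42sh

Latitude subsquare g = 6; +1 → 7 = h.
The longitude characters are unchanged.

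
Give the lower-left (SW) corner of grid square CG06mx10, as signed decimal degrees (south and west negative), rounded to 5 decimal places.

Field C=2, G=6: +2·20° lon, +6·10° lat → SW at lon -140°, lat -30°.
Square 0, 6: +0·2° lon, +6·1° lat → SW at lon -140°, lat -24°.
Subsquare m=12, x=23: +12·0.0833333° lon, +23·0.0416667° lat → SW at lon -139°, lat -23.0417°.
Extended square 1, 0: +1·0.00833333° lon, +0·0.00416667° lat → SW at lon -138.992°, lat -23.0417°.
latitude -23.04167, longitude -138.99167.

-23.04167, -138.99167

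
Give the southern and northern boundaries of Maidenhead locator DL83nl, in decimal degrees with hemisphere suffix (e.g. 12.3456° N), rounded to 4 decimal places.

23.4583° N, 23.5000° N

Field D=3, L=11: +3·20° lon, +11·10° lat → SW at lon -120°, lat 20°.
Square 8, 3: +8·2° lon, +3·1° lat → SW at lon -104°, lat 23°.
Subsquare n=13, l=11: +13·0.0833333° lon, +11·0.0416667° lat → SW at lon -102.917°, lat 23.4583°.
Cell spans 0.0833333° lon × 0.0416667° lat.
south 23.4583° N, north 23.5000° N.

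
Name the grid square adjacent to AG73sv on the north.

AG73sw

Latitude subsquare v = 21; +1 → 22 = w.
The longitude characters are unchanged.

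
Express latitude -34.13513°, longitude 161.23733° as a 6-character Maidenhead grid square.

RF05ou

Shift to the Maidenhead origin (180°W, 90°S): lon 341.2373, lat 55.8649.
Field (20°×10°, letters A–R): 341.2373/20 → 17 → R, 55.8649/10 → 5 → F; chars RF.
Square (2°×1°, digits 0–9): 1.2373/2 → 0, 5.8649/1 → 5; chars 05.
Subsquare (5′×2.5′, letters a–x): 1.2373/0.0833333 → 14 → o, 0.8649/0.0416667 → 20 → u; chars ou.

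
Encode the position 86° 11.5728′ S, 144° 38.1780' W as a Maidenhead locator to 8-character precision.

BA73qt33

Shift to the Maidenhead origin (180°W, 90°S): lon 35.36370, lat 3.80712.
Field: lon ⌊35.36370/20⌋ = 1 → B; lat ⌊3.80712/10⌋ = 0 → A.
Square: lon ⌊15.36370/2⌋ = 7; lat ⌊3.80712/1⌋ = 3.
Subsquare: lon ⌊1.36370/0.0833333⌋ = 16 → q; lat ⌊0.80712/0.0416667⌋ = 19 → t.
Extended square: lon ⌊0.03037/0.00833333⌋ = 3; lat ⌊0.01545/0.00416667⌋ = 3.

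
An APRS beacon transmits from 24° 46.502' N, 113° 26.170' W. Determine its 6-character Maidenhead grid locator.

Shift to the Maidenhead origin (180°W, 90°S): lon 66.5638, lat 114.7750.
Field: lon ⌊66.5638/20⌋ = 3 → D; lat ⌊114.7750/10⌋ = 11 → L.
Square: lon ⌊6.5638/2⌋ = 3; lat ⌊4.7750/1⌋ = 4.
Subsquare: lon ⌊0.5638/0.0833333⌋ = 6 → g; lat ⌊0.7750/0.0416667⌋ = 18 → s.

DL34gs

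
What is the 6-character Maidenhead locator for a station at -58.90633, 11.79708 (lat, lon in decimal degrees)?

JD51vc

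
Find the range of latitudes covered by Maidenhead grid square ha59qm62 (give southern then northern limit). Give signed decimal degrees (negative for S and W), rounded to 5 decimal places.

-80.49167, -80.48750

Field H=7, A=0: +7·20° lon, +0·10° lat → SW at lon -40°, lat -90°.
Square 5, 9: +5·2° lon, +9·1° lat → SW at lon -30°, lat -81°.
Subsquare q=16, m=12: +16·0.0833333° lon, +12·0.0416667° lat → SW at lon -28.6667°, lat -80.5°.
Extended square 6, 2: +6·0.00833333° lon, +2·0.00416667° lat → SW at lon -28.6167°, lat -80.4917°.
Cell spans 0.00833333° lon × 0.00416667° lat.
south -80.49167, north -80.48750.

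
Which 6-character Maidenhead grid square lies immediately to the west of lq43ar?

LQ33xr

Longitude subsquare a = 0; −1 → -1, wraps to 23 = x, carry into square.
Longitude square 4; −1 → 3.
The latitude characters are unchanged.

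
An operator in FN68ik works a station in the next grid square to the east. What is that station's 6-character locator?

Longitude subsquare i = 8; +1 → 9 = j.
The latitude characters are unchanged.

FN68jk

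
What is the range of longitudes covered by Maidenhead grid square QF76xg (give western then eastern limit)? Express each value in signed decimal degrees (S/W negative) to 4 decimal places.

Field Q=16, F=5: +16·20° lon, +5·10° lat → SW at lon 140°, lat -40°.
Square 7, 6: +7·2° lon, +6·1° lat → SW at lon 154°, lat -34°.
Subsquare x=23, g=6: +23·0.0833333° lon, +6·0.0416667° lat → SW at lon 155.917°, lat -33.75°.
Cell spans 0.0833333° lon × 0.0416667° lat.
west 155.9167, east 156.0000.

155.9167, 156.0000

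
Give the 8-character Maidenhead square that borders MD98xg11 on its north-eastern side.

MD98xg22

Longitude extended square 1; +1 → 2.
Latitude extended square 1; +1 → 2.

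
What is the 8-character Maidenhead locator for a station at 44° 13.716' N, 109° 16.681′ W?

DN54if64

Add 180° to longitude and 90° to latitude: 70.72198, 134.22860.
Field: 70.72198/20 → 3 → D, 134.22860/10 → 13 → N; chars DN.
Square: 10.72198/2 → 5, 4.22860/1 → 4; chars 54.
Subsquare: 0.72198/0.0833333 → 8 → i, 0.22860/0.0416667 → 5 → f; chars if.
Extended square: 0.05532/0.00833333 → 6, 0.02027/0.00416667 → 4; chars 64.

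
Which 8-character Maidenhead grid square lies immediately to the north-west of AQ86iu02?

AQ86hu93

Longitude extended square 0; −1 → -1, wraps to 9, carry into subsquare.
Longitude subsquare i = 8; −1 → 7 = h.
Latitude extended square 2; +1 → 3.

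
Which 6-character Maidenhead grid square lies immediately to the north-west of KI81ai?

Longitude subsquare a = 0; −1 → -1, wraps to 23 = x, carry into square.
Longitude square 8; −1 → 7.
Latitude subsquare i = 8; +1 → 9 = j.

KI71xj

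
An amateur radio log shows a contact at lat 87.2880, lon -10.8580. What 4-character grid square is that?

IR47

Offset from 180°W / 90°S: lon 169.14°, lat 177.29°.
Field: 169.14/20 → 8 → I, 177.29/10 → 17 → R; chars IR.
Square: 9.14/2 → 4, 7.29/1 → 7; chars 47.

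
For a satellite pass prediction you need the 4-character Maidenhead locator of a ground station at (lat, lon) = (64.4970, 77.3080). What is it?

Offset from 180°W / 90°S: lon 257.31°, lat 154.50°.
Field: 257.31/20 → 12 → M, 154.50/10 → 15 → P; chars MP.
Square: 17.31/2 → 8, 4.50/1 → 4; chars 84.

MP84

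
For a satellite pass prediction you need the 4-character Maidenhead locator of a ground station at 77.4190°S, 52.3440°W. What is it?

GB32

Shift to the Maidenhead origin (180°W, 90°S): lon 127.66, lat 12.58.
Field: 127.66/20 → 6 → G, 12.58/10 → 1 → B; chars GB.
Square: 7.66/2 → 3, 2.58/1 → 2; chars 32.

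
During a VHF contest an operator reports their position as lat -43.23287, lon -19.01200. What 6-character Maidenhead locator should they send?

Offset from 180°W / 90°S: lon 160.9880°, lat 46.7671°.
Field: lon ⌊160.9880/20⌋ = 8 → I; lat ⌊46.7671/10⌋ = 4 → E.
Square: lon ⌊0.9880/2⌋ = 0; lat ⌊6.7671/1⌋ = 6.
Subsquare: lon ⌊0.9880/0.0833333⌋ = 11 → l; lat ⌊0.7671/0.0416667⌋ = 18 → s.

IE06ls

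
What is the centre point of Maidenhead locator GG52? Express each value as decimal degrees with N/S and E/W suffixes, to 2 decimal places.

Field G=6, G=6: +6·20° lon, +6·10° lat → SW at lon -60°, lat -30°.
Square 5, 2: +5·2° lon, +2·1° lat → SW at lon -50°, lat -28°.
Cell spans 2° lon × 1° lat. Centre is SW corner plus half of each.
latitude 27.50° S, longitude 49.00° W.

27.50° S, 49.00° W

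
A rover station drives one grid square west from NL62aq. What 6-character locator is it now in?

Longitude subsquare a = 0; −1 → -1, wraps to 23 = x, carry into square.
Longitude square 6; −1 → 5.
The latitude characters are unchanged.

NL52xq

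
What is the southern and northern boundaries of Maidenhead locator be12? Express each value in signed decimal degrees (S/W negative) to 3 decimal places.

-48.000, -47.000

Field B=1, E=4: +1·20° lon, +4·10° lat → SW at lon -160°, lat -50°.
Square 1, 2: +1·2° lon, +2·1° lat → SW at lon -158°, lat -48°.
Cell spans 2° lon × 1° lat.
south -48.000, north -47.000.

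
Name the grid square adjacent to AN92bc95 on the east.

Longitude extended square 9; +1 → 10, wraps to 0, carry into subsquare.
Longitude subsquare b = 1; +1 → 2 = c.
The latitude characters are unchanged.

AN92cc05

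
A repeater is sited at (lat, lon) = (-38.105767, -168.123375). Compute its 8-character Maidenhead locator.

AF51wv54

Shift to the Maidenhead origin (180°W, 90°S): lon 11.87662, lat 51.89423.
Field (20°×10°, letters A–R): 11.87662/20 → 0 → A, 51.89423/10 → 5 → F; chars AF.
Square (2°×1°, digits 0–9): 11.87662/2 → 5, 1.89423/1 → 1; chars 51.
Subsquare (5′×2.5′, letters a–x): 1.87662/0.0833333 → 22 → w, 0.89423/0.0416667 → 21 → v; chars wv.
Extended square (30″×15″, digits 0–9): 0.04329/0.00833333 → 5, 0.01923/0.00416667 → 4; chars 54.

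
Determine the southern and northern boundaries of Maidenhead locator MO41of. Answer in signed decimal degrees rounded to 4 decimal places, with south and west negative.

Field M=12, O=14: +12·20° lon, +14·10° lat → SW at lon 60°, lat 50°.
Square 4, 1: +4·2° lon, +1·1° lat → SW at lon 68°, lat 51°.
Subsquare o=14, f=5: +14·0.0833333° lon, +5·0.0416667° lat → SW at lon 69.1667°, lat 51.2083°.
Cell spans 0.0833333° lon × 0.0416667° lat.
south 51.2083, north 51.2500.

51.2083, 51.2500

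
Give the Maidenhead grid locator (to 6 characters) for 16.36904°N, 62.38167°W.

Add 180° to longitude and 90° to latitude: 117.6183, 106.3690.
Field: 117.6183/20 → 5 → F, 106.3690/10 → 10 → K; chars FK.
Square: 17.6183/2 → 8, 6.3690/1 → 6; chars 86.
Subsquare: 1.6183/0.0833333 → 19 → t, 0.3690/0.0416667 → 8 → i; chars ti.

FK86ti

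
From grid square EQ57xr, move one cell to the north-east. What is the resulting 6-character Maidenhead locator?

Longitude subsquare x = 23; +1 → 24, wraps to 0 = a, carry into square.
Longitude square 5; +1 → 6.
Latitude subsquare r = 17; +1 → 18 = s.

EQ67as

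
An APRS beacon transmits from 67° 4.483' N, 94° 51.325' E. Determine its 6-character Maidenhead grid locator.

Shift to the Maidenhead origin (180°W, 90°S): lon 274.8554, lat 157.0747.
Field (20°×10°, letters A–R): 274.8554/20 → 13 → N, 157.0747/10 → 15 → P; chars NP.
Square (2°×1°, digits 0–9): 14.8554/2 → 7, 7.0747/1 → 7; chars 77.
Subsquare (5′×2.5′, letters a–x): 0.8554/0.0833333 → 10 → k, 0.0747/0.0416667 → 1 → b; chars kb.

NP77kb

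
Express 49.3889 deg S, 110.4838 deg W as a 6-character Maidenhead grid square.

DE40so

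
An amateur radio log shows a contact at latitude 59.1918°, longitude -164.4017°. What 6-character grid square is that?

Offset from 180°W / 90°S: lon 15.5983°, lat 149.1918°.
Field: 15.5983/20 → 0 → A, 149.1918/10 → 14 → O; chars AO.
Square: 15.5983/2 → 7, 9.1918/1 → 9; chars 79.
Subsquare: 1.5983/0.0833333 → 19 → t, 0.1918/0.0416667 → 4 → e; chars te.

AO79te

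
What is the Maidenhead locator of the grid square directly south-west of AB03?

RB92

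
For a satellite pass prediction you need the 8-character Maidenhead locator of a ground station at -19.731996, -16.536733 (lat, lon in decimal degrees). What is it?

Add 180° to longitude and 90° to latitude: 163.46327, 70.26800.
Field: lon ⌊163.46327/20⌋ = 8 → I; lat ⌊70.26800/10⌋ = 7 → H.
Square: lon ⌊3.46327/2⌋ = 1; lat ⌊0.26800/1⌋ = 0.
Subsquare: lon ⌊1.46327/0.0833333⌋ = 17 → r; lat ⌊0.26800/0.0416667⌋ = 6 → g.
Extended square: lon ⌊0.04660/0.00833333⌋ = 5; lat ⌊0.01800/0.00416667⌋ = 4.

IH10rg54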